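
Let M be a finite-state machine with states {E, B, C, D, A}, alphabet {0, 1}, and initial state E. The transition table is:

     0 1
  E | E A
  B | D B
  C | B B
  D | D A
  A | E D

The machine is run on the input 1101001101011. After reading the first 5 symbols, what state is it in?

E

E → A → D → D → A → E
After 5 symbols: E.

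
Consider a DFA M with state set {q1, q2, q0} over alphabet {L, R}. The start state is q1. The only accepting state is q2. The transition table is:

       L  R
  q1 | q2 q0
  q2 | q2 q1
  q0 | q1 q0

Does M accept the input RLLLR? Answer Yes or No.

Trace: q1 -R-> q0 -L-> q1 -L-> q2 -L-> q2 -R-> q1
End state q1 is not accepting.

No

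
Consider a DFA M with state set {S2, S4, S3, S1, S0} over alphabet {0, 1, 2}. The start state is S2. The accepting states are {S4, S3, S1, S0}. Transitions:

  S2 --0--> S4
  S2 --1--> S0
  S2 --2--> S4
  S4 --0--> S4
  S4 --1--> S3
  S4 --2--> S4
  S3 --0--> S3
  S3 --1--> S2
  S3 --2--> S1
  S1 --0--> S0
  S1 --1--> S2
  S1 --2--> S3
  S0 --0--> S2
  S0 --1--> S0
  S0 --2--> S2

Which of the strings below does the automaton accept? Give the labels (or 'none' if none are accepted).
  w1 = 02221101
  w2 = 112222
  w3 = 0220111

w1, w2, w3

w1: S2 → S4 → S4 → S4 → S4 → S3 → S2 → S4 → S3  → end S3, accepted
w2: S2 → S0 → S0 → S2 → S4 → S4 → S4  → end S4, accepted
w3: S2 → S4 → S4 → S4 → S4 → S3 → S2 → S0  → end S0, accepted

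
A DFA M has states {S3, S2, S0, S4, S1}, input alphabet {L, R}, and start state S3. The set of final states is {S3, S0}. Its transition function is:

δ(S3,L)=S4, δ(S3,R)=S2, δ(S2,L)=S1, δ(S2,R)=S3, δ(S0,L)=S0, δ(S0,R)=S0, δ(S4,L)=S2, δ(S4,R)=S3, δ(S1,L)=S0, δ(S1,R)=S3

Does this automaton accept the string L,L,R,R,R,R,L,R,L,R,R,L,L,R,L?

Yes

S3 → S4 → S2 → S3 → S2 → S3 → S2 → S1 → S3 → S4 → S3 → S2 → S1 → S0 → S0 → S0
End state S0 is accepting.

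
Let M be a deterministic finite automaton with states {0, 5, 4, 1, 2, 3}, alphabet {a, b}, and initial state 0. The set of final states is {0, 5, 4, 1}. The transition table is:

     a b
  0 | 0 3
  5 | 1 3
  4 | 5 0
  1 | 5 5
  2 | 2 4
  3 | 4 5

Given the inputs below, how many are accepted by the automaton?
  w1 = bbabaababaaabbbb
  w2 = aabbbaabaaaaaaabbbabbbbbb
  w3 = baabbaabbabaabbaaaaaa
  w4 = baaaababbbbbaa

w1:
  start at 0
  read 'b': 0 → 3
  read 'b': 3 → 5
  read 'a': 5 → 1
  read 'b': 1 → 5
  read 'a': 5 → 1
  read 'a': 1 → 5
  read 'b': 5 → 3
  read 'a': 3 → 4
  read 'b': 4 → 0
  read 'a': 0 → 0
  read 'a': 0 → 0
  read 'a': 0 → 0
  read 'b': 0 → 3
  read 'b': 3 → 5
  read 'b': 5 → 3
  read 'b': 3 → 5
  end 5, accepted
w2:
  start at 0
  read 'a': 0 → 0
  read 'a': 0 → 0
  read 'b': 0 → 3
  read 'b': 3 → 5
  read 'b': 5 → 3
  read 'a': 3 → 4
  read 'a': 4 → 5
  read 'b': 5 → 3
  read 'a': 3 → 4
  read 'a': 4 → 5
  read 'a': 5 → 1
  read 'a': 1 → 5
  read 'a': 5 → 1
  read 'a': 1 → 5
  read 'a': 5 → 1
  read 'b': 1 → 5
  read 'b': 5 → 3
  read 'b': 3 → 5
  read 'a': 5 → 1
  read 'b': 1 → 5
  read 'b': 5 → 3
  read 'b': 3 → 5
  read 'b': 5 → 3
  read 'b': 3 → 5
  read 'b': 5 → 3
  end 3, rejected
w3:
  start at 0
  read 'b': 0 → 3
  read 'a': 3 → 4
  read 'a': 4 → 5
  read 'b': 5 → 3
  read 'b': 3 → 5
  read 'a': 5 → 1
  read 'a': 1 → 5
  read 'b': 5 → 3
  read 'b': 3 → 5
  read 'a': 5 → 1
  read 'b': 1 → 5
  read 'a': 5 → 1
  read 'a': 1 → 5
  read 'b': 5 → 3
  read 'b': 3 → 5
  read 'a': 5 → 1
  read 'a': 1 → 5
  read 'a': 5 → 1
  read 'a': 1 → 5
  read 'a': 5 → 1
  read 'a': 1 → 5
  end 5, accepted
w4:
  start at 0
  read 'b': 0 → 3
  read 'a': 3 → 4
  read 'a': 4 → 5
  read 'a': 5 → 1
  read 'a': 1 → 5
  read 'b': 5 → 3
  read 'a': 3 → 4
  read 'b': 4 → 0
  read 'b': 0 → 3
  read 'b': 3 → 5
  read 'b': 5 → 3
  read 'b': 3 → 5
  read 'a': 5 → 1
  read 'a': 1 → 5
  end 5, accepted

3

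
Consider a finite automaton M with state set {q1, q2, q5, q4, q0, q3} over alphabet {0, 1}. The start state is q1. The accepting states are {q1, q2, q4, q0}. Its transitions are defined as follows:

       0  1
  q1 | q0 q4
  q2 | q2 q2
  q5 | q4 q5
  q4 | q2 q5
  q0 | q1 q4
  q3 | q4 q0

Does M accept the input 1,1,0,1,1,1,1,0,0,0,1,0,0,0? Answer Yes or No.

start at q1
read '1': q1 → q4
read '1': q4 → q5
read '0': q5 → q4
read '1': q4 → q5
read '1': q5 → q5
read '1': q5 → q5
read '1': q5 → q5
read '0': q5 → q4
read '0': q4 → q2
read '0': q2 → q2
read '1': q2 → q2
read '0': q2 → q2
read '0': q2 → q2
read '0': q2 → q2
End state q2 is accepting.

Yes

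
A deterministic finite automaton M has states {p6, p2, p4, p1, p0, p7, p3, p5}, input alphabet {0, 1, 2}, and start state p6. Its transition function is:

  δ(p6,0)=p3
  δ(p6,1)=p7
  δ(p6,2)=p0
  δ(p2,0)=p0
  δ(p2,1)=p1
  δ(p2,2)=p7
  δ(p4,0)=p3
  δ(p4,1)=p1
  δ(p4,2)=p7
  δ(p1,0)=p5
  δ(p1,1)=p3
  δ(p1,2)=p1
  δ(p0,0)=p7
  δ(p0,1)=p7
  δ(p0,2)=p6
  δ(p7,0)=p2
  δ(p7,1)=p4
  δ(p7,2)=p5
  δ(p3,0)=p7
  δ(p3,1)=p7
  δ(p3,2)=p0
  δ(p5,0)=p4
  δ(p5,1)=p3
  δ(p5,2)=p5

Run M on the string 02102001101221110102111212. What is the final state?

p5

start at p6
read '0': p6 → p3
read '2': p3 → p0
read '1': p0 → p7
read '0': p7 → p2
read '2': p2 → p7
read '0': p7 → p2
read '0': p2 → p0
read '1': p0 → p7
read '1': p7 → p4
read '0': p4 → p3
read '1': p3 → p7
read '2': p7 → p5
read '2': p5 → p5
read '1': p5 → p3
read '1': p3 → p7
read '1': p7 → p4
read '0': p4 → p3
read '1': p3 → p7
read '0': p7 → p2
read '2': p2 → p7
read '1': p7 → p4
read '1': p4 → p1
read '1': p1 → p3
read '2': p3 → p0
read '1': p0 → p7
read '2': p7 → p5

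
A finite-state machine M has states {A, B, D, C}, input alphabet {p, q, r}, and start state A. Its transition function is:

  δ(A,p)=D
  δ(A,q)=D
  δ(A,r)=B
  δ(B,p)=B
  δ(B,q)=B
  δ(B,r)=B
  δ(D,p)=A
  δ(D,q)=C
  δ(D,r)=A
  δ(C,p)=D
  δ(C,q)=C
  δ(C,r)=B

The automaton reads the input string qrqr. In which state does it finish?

A

start at A
read 'q': A → D
read 'r': D → A
read 'q': A → D
read 'r': D → A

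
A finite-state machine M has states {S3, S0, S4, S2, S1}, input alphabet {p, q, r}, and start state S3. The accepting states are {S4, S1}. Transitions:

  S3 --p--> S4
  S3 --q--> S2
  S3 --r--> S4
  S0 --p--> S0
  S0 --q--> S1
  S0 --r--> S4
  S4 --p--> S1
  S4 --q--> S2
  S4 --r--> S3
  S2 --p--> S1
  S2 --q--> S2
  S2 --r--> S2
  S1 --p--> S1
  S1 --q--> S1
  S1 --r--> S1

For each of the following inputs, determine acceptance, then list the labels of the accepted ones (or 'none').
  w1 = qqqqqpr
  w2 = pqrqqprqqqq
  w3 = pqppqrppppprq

w1, w2, w3

w1: S3 → S2 → S2 → S2 → S2 → S2 → S1 → S1  → end S1, accepted
w2: S3 → S4 → S2 → S2 → S2 → S2 → S1 → S1 → S1 → S1 → S1 → S1  → end S1, accepted
w3: S3 → S4 → S2 → S1 → S1 → S1 → S1 → S1 → S1 → S1 → S1 → S1 → S1 → S1  → end S1, accepted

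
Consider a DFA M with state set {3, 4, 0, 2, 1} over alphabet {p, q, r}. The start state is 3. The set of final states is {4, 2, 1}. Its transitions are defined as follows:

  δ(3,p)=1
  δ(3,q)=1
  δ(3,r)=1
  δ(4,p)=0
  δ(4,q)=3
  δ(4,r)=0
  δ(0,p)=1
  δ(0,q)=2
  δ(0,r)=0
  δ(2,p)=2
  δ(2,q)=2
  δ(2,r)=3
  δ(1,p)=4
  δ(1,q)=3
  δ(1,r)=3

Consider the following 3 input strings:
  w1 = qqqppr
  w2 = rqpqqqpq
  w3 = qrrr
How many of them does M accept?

0

w1: 3 → 1 → 3 → 1 → 4 → 0 → 0  → end 0, rejected
w2: 3 → 1 → 3 → 1 → 3 → 1 → 3 → 1 → 3  → end 3, rejected
w3: 3 → 1 → 3 → 1 → 3  → end 3, rejected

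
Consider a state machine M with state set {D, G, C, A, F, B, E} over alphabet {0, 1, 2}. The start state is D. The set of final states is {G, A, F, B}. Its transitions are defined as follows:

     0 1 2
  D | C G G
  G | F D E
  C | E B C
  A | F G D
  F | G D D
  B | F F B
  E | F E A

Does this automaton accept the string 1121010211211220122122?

No

Trace: D -1-> G -1-> D -2-> G -1-> D -0-> C -1-> B -0-> F -2-> D -1-> G -1-> D -2-> G -1-> D -1-> G -2-> E -2-> A -0-> F -1-> D -2-> G -2-> E -1-> E -2-> A -2-> D
End state D is not accepting.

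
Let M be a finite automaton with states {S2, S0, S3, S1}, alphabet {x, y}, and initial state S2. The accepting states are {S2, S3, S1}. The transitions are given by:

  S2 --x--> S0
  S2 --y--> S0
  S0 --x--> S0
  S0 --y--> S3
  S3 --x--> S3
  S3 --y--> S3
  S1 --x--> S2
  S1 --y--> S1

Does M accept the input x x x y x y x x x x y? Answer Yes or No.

S2 → S0 → S0 → S0 → S3 → S3 → S3 → S3 → S3 → S3 → S3 → S3
End state S3 is accepting.

Yes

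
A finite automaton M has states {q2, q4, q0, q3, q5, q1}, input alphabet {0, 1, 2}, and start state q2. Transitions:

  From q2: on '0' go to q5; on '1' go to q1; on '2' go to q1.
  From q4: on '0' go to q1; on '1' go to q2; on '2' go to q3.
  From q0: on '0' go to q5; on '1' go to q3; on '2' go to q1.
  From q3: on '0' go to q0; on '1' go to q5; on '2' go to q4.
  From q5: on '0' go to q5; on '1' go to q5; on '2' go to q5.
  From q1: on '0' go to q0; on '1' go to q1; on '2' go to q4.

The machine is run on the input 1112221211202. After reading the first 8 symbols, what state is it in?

start at q2
read '1': q2 → q1
read '1': q1 → q1
read '1': q1 → q1
read '2': q1 → q4
read '2': q4 → q3
read '2': q3 → q4
read '1': q4 → q2
read '2': q2 → q1
After 8 symbols: q1.

q1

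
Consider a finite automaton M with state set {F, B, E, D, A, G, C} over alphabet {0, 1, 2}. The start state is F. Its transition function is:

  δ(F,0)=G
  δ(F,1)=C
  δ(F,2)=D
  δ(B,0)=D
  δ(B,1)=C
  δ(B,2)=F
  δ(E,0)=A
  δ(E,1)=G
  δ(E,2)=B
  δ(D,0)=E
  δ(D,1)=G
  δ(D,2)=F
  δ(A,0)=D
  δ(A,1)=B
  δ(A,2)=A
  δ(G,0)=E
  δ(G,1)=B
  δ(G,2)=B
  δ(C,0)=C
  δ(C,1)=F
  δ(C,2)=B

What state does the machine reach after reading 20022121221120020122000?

A

F → D → E → A → A → A → B → F → C → B → F → C → F → D → E → A → A → D → G → B → F → G → E → A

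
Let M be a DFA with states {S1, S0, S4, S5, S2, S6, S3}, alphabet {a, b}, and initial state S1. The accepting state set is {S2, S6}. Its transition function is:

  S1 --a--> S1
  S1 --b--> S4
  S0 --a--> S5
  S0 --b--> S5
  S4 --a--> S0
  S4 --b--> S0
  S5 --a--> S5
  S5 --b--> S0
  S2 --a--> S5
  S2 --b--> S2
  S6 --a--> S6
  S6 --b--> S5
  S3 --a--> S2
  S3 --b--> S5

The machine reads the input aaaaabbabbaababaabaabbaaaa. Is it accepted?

No

Trace: S1 -a-> S1 -a-> S1 -a-> S1 -a-> S1 -a-> S1 -b-> S4 -b-> S0 -a-> S5 -b-> S0 -b-> S5 -a-> S5 -a-> S5 -b-> S0 -a-> S5 -b-> S0 -a-> S5 -a-> S5 -b-> S0 -a-> S5 -a-> S5 -b-> S0 -b-> S5 -a-> S5 -a-> S5 -a-> S5 -a-> S5
End state S5 is not accepting.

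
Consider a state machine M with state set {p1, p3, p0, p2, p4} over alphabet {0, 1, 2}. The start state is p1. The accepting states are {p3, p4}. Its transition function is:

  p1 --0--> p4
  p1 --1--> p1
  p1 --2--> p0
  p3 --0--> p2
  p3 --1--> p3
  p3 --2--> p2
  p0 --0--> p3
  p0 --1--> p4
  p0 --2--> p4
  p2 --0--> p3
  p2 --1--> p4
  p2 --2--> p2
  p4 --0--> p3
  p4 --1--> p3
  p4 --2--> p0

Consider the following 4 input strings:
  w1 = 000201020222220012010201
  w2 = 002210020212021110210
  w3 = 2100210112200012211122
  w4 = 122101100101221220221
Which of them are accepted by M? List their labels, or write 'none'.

w1, w2, w4

w1: p1 → p4 → p3 → p2 → p2 → p3 → p3 → p2 → p2 → p3 → p2 → p2 → p2 → p2 → p2 → p3 → p2 → p4 → p0 → p3 → p3 → p2 → p2 → p3 → p3  → end p3, accepted
w2: p1 → p4 → p3 → p2 → p2 → p4 → p3 → p2 → p2 → p3 → p2 → p4 → p0 → p3 → p2 → p4 → p3 → p3 → p2 → p2 → p4 → p3  → end p3, accepted
w3: p1 → p0 → p4 → p3 → p2 → p2 → p4 → p3 → p3 → p3 → p2 → p2 → p3 → p2 → p3 → p3 → p2 → p2 → p4 → p3 → p3 → p2 → p2  → end p2, rejected
w4: p1 → p1 → p0 → p4 → p3 → p2 → p4 → p3 → p2 → p3 → p3 → p2 → p4 → p0 → p4 → p3 → p2 → p2 → p3 → p2 → p2 → p4  → end p4, accepted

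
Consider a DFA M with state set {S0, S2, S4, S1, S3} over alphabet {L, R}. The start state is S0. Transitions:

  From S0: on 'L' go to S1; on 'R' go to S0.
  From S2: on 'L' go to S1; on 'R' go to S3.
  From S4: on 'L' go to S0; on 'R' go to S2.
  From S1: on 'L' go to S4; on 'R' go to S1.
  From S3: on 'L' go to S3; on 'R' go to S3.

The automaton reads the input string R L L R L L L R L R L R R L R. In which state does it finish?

S3

start at S0
read 'R': S0 → S0
read 'L': S0 → S1
read 'L': S1 → S4
read 'R': S4 → S2
read 'L': S2 → S1
read 'L': S1 → S4
read 'L': S4 → S0
read 'R': S0 → S0
read 'L': S0 → S1
read 'R': S1 → S1
read 'L': S1 → S4
read 'R': S4 → S2
read 'R': S2 → S3
read 'L': S3 → S3
read 'R': S3 → S3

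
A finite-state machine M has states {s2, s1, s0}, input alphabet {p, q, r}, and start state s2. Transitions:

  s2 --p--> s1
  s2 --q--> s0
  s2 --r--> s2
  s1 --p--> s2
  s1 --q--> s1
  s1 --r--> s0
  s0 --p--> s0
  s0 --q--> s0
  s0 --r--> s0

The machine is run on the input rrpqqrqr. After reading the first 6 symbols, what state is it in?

s0

Trace: s2 -r-> s2 -r-> s2 -p-> s1 -q-> s1 -q-> s1 -r-> s0
After 6 symbols: s0.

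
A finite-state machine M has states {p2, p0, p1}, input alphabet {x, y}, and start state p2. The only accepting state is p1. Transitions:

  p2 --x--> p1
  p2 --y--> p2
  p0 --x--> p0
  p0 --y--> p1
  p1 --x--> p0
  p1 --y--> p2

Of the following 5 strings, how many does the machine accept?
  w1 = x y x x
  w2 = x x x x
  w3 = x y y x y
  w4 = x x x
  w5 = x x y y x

w1: Trace: p2 -x-> p1 -y-> p2 -x-> p1 -x-> p0  → end p0, rejected
w2: Trace: p2 -x-> p1 -x-> p0 -x-> p0 -x-> p0  → end p0, rejected
w3: Trace: p2 -x-> p1 -y-> p2 -y-> p2 -x-> p1 -y-> p2  → end p2, rejected
w4: Trace: p2 -x-> p1 -x-> p0 -x-> p0  → end p0, rejected
w5: Trace: p2 -x-> p1 -x-> p0 -y-> p1 -y-> p2 -x-> p1  → end p1, accepted

1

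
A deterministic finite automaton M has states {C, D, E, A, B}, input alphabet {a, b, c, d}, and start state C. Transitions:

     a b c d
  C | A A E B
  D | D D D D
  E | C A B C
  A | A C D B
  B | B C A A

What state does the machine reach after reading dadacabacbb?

D

Trace: C -d-> B -a-> B -d-> A -a-> A -c-> D -a-> D -b-> D -a-> D -c-> D -b-> D -b-> D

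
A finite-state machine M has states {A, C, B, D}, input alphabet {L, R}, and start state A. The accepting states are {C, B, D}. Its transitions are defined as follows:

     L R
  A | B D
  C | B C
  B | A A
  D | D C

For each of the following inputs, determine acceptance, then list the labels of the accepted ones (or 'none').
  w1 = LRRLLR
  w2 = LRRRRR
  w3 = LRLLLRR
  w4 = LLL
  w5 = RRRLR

w1: Trace: A -L-> B -R-> A -R-> D -L-> D -L-> D -R-> C  → end C, accepted
w2: Trace: A -L-> B -R-> A -R-> D -R-> C -R-> C -R-> C  → end C, accepted
w3: Trace: A -L-> B -R-> A -L-> B -L-> A -L-> B -R-> A -R-> D  → end D, accepted
w4: Trace: A -L-> B -L-> A -L-> B  → end B, accepted
w5: Trace: A -R-> D -R-> C -R-> C -L-> B -R-> A  → end A, rejected

w1, w2, w3, w4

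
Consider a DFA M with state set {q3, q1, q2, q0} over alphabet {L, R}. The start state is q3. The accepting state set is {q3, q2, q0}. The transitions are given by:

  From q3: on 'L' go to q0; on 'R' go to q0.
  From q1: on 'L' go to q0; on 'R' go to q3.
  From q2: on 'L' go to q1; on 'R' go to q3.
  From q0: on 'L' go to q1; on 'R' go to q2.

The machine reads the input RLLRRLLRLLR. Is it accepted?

start at q3
read 'R': q3 → q0
read 'L': q0 → q1
read 'L': q1 → q0
read 'R': q0 → q2
read 'R': q2 → q3
read 'L': q3 → q0
read 'L': q0 → q1
read 'R': q1 → q3
read 'L': q3 → q0
read 'L': q0 → q1
read 'R': q1 → q3
End state q3 is accepting.

Yes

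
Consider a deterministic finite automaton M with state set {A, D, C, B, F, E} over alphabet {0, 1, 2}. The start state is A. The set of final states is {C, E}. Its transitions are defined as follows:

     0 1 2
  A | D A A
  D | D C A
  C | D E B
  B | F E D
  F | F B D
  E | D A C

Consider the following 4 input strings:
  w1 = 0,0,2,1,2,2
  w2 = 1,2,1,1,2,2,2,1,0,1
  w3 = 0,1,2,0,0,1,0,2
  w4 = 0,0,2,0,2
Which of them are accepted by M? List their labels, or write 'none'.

w1: Trace: A -0-> D -0-> D -2-> A -1-> A -2-> A -2-> A  → end A, rejected
w2: Trace: A -1-> A -2-> A -1-> A -1-> A -2-> A -2-> A -2-> A -1-> A -0-> D -1-> C  → end C, accepted
w3: Trace: A -0-> D -1-> C -2-> B -0-> F -0-> F -1-> B -0-> F -2-> D  → end D, rejected
w4: Trace: A -0-> D -0-> D -2-> A -0-> D -2-> A  → end A, rejected

w2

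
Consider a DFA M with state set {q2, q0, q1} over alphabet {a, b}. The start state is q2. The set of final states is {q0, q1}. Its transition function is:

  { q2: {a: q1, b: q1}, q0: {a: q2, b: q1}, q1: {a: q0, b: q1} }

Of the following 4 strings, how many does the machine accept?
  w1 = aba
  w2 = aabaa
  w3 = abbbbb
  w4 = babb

w1: Trace: q2 -a-> q1 -b-> q1 -a-> q0  → end q0, accepted
w2: Trace: q2 -a-> q1 -a-> q0 -b-> q1 -a-> q0 -a-> q2  → end q2, rejected
w3: Trace: q2 -a-> q1 -b-> q1 -b-> q1 -b-> q1 -b-> q1 -b-> q1  → end q1, accepted
w4: Trace: q2 -b-> q1 -a-> q0 -b-> q1 -b-> q1  → end q1, accepted

3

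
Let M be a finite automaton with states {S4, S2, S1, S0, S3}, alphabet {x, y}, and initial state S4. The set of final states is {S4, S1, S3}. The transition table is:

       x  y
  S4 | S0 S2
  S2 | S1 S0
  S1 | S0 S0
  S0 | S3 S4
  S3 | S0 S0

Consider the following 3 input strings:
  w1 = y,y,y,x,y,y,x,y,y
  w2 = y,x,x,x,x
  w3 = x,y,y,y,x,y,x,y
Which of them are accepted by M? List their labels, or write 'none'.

w1

w1: Trace: S4 -y-> S2 -y-> S0 -y-> S4 -x-> S0 -y-> S4 -y-> S2 -x-> S1 -y-> S0 -y-> S4  → end S4, accepted
w2: Trace: S4 -y-> S2 -x-> S1 -x-> S0 -x-> S3 -x-> S0  → end S0, rejected
w3: Trace: S4 -x-> S0 -y-> S4 -y-> S2 -y-> S0 -x-> S3 -y-> S0 -x-> S3 -y-> S0  → end S0, rejected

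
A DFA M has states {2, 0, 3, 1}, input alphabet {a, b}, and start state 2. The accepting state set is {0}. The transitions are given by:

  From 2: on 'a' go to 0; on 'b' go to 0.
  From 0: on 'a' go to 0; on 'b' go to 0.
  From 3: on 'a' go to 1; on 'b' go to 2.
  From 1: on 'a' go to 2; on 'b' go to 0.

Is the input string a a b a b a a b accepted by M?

2 → 0 → 0 → 0 → 0 → 0 → 0 → 0 → 0
End state 0 is accepting.

Yes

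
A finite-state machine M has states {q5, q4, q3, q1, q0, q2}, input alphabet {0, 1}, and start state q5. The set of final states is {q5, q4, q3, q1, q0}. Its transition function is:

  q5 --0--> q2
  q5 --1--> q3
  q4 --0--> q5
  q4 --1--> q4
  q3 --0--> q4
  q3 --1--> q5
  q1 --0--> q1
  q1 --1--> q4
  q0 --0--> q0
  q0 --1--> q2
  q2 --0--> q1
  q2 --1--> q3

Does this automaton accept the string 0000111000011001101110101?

Yes

q5 → q2 → q1 → q1 → q1 → q4 → q4 → q4 → q5 → q2 → q1 → q1 → q4 → q4 → q5 → q2 → q3 → q5 → q2 → q3 → q5 → q3 → q4 → q4 → q5 → q3
End state q3 is accepting.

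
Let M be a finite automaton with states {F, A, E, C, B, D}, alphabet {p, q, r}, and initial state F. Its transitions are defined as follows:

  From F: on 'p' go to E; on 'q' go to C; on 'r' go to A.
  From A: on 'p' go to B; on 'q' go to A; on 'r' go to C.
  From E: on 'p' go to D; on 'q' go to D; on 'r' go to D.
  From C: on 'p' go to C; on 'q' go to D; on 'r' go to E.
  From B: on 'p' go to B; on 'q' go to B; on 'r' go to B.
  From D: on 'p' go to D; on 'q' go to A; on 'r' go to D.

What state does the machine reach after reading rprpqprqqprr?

start at F
read 'r': F → A
read 'p': A → B
read 'r': B → B
read 'p': B → B
read 'q': B → B
read 'p': B → B
read 'r': B → B
read 'q': B → B
read 'q': B → B
read 'p': B → B
read 'r': B → B
read 'r': B → B

B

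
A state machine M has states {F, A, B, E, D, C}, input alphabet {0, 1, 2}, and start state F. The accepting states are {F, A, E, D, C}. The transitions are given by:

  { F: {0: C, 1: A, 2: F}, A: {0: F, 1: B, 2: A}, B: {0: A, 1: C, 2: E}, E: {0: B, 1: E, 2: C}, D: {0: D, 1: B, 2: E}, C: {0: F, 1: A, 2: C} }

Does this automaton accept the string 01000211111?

Trace: F -0-> C -1-> A -0-> F -0-> C -0-> F -2-> F -1-> A -1-> B -1-> C -1-> A -1-> B
End state B is not accepting.

No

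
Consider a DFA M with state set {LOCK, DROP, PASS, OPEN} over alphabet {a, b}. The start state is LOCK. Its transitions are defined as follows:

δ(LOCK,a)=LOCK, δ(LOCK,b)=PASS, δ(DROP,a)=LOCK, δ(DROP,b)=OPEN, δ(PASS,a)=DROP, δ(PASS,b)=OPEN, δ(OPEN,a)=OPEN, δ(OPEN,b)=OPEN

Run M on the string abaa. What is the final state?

LOCK → LOCK → PASS → DROP → LOCK

LOCK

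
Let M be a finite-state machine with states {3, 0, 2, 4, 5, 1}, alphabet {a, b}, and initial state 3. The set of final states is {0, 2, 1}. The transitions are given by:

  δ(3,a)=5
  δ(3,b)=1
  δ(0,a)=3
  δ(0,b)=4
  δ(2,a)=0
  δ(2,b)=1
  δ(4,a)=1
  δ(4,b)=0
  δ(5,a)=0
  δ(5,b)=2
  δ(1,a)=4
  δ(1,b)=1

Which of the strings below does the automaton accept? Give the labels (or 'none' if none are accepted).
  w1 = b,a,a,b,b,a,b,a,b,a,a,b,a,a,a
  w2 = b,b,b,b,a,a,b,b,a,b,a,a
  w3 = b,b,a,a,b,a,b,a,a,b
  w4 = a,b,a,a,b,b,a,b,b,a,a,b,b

w3

w1: 3 → 1 → 4 → 1 → 1 → 1 → 4 → 0 → 3 → 1 → 4 → 1 → 1 → 4 → 1 → 4  → end 4, rejected
w2: 3 → 1 → 1 → 1 → 1 → 4 → 1 → 1 → 1 → 4 → 0 → 3 → 5  → end 5, rejected
w3: 3 → 1 → 1 → 4 → 1 → 1 → 4 → 0 → 3 → 5 → 2  → end 2, accepted
w4: 3 → 5 → 2 → 0 → 3 → 1 → 1 → 4 → 0 → 4 → 1 → 4 → 0 → 4  → end 4, rejected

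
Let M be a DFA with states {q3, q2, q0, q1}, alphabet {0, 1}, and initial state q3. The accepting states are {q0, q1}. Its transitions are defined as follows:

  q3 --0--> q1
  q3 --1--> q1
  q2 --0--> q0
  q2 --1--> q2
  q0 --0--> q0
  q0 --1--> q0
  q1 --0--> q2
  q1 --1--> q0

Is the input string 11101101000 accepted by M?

Trace: q3 -1-> q1 -1-> q0 -1-> q0 -0-> q0 -1-> q0 -1-> q0 -0-> q0 -1-> q0 -0-> q0 -0-> q0 -0-> q0
End state q0 is accepting.

Yes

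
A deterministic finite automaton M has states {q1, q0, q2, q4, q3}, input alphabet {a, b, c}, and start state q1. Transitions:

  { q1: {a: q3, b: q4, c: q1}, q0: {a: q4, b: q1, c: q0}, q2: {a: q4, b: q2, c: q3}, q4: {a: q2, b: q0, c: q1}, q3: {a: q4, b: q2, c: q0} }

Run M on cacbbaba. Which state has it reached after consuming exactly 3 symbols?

start at q1
read 'c': q1 → q1
read 'a': q1 → q3
read 'c': q3 → q0
After 3 symbols: q0.

q0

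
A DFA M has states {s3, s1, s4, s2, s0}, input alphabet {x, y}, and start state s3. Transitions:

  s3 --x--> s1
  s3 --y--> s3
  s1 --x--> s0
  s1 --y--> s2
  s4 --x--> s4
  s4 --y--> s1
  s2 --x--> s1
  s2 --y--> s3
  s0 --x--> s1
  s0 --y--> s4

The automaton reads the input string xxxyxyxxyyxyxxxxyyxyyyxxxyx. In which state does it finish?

s1

Trace: s3 -x-> s1 -x-> s0 -x-> s1 -y-> s2 -x-> s1 -y-> s2 -x-> s1 -x-> s0 -y-> s4 -y-> s1 -x-> s0 -y-> s4 -x-> s4 -x-> s4 -x-> s4 -x-> s4 -y-> s1 -y-> s2 -x-> s1 -y-> s2 -y-> s3 -y-> s3 -x-> s1 -x-> s0 -x-> s1 -y-> s2 -x-> s1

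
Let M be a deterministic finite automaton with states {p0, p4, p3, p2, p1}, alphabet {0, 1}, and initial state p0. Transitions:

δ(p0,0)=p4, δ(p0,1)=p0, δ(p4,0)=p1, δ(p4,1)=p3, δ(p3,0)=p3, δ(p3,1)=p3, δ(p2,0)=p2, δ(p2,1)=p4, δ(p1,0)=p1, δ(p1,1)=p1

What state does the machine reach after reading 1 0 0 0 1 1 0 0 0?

p1

Trace: p0 -1-> p0 -0-> p4 -0-> p1 -0-> p1 -1-> p1 -1-> p1 -0-> p1 -0-> p1 -0-> p1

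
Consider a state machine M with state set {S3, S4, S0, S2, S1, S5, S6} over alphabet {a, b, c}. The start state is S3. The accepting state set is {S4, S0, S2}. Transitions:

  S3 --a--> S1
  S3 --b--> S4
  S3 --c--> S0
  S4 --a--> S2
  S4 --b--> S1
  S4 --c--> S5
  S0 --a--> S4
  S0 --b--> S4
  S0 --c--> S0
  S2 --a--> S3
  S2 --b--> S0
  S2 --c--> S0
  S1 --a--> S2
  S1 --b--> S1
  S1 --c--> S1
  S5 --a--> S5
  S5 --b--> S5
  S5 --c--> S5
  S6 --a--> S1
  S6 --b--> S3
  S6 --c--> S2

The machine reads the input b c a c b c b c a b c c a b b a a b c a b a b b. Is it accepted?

No

start at S3
read 'b': S3 → S4
read 'c': S4 → S5
read 'a': S5 → S5
read 'c': S5 → S5
read 'b': S5 → S5
read 'c': S5 → S5
read 'b': S5 → S5
read 'c': S5 → S5
read 'a': S5 → S5
read 'b': S5 → S5
read 'c': S5 → S5
read 'c': S5 → S5
read 'a': S5 → S5
read 'b': S5 → S5
read 'b': S5 → S5
read 'a': S5 → S5
read 'a': S5 → S5
read 'b': S5 → S5
read 'c': S5 → S5
read 'a': S5 → S5
read 'b': S5 → S5
read 'a': S5 → S5
read 'b': S5 → S5
read 'b': S5 → S5
End state S5 is not accepting.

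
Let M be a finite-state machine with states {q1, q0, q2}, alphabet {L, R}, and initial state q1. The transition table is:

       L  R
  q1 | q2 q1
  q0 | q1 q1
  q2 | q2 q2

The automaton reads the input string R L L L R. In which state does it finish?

q2

Trace: q1 -R-> q1 -L-> q2 -L-> q2 -L-> q2 -R-> q2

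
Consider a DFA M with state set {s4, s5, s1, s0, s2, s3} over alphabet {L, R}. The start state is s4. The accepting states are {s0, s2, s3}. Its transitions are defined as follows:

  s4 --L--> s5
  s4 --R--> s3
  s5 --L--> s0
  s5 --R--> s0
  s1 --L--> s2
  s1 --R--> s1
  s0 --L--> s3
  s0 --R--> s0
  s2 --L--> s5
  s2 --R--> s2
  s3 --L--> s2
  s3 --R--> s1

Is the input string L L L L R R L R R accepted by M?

Yes

s4 → s5 → s0 → s3 → s2 → s2 → s2 → s5 → s0 → s0
End state s0 is accepting.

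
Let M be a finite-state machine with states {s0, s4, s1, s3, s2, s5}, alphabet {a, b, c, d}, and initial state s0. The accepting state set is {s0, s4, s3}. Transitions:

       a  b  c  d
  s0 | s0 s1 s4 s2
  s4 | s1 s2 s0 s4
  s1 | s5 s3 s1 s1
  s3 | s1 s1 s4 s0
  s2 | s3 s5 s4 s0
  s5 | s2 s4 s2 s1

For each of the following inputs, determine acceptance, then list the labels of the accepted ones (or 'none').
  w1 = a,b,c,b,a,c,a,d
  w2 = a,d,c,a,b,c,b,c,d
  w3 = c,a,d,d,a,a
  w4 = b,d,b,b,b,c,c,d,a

w2, w4

w1: Trace: s0 -a-> s0 -b-> s1 -c-> s1 -b-> s3 -a-> s1 -c-> s1 -a-> s5 -d-> s1  → end s1, rejected
w2: Trace: s0 -a-> s0 -d-> s2 -c-> s4 -a-> s1 -b-> s3 -c-> s4 -b-> s2 -c-> s4 -d-> s4  → end s4, accepted
w3: Trace: s0 -c-> s4 -a-> s1 -d-> s1 -d-> s1 -a-> s5 -a-> s2  → end s2, rejected
w4: Trace: s0 -b-> s1 -d-> s1 -b-> s3 -b-> s1 -b-> s3 -c-> s4 -c-> s0 -d-> s2 -a-> s3  → end s3, accepted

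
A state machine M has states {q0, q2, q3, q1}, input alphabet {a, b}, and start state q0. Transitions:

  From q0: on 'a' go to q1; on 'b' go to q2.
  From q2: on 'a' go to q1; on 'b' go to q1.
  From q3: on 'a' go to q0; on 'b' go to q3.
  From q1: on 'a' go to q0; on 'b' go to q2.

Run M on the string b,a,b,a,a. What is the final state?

Trace: q0 -b-> q2 -a-> q1 -b-> q2 -a-> q1 -a-> q0

q0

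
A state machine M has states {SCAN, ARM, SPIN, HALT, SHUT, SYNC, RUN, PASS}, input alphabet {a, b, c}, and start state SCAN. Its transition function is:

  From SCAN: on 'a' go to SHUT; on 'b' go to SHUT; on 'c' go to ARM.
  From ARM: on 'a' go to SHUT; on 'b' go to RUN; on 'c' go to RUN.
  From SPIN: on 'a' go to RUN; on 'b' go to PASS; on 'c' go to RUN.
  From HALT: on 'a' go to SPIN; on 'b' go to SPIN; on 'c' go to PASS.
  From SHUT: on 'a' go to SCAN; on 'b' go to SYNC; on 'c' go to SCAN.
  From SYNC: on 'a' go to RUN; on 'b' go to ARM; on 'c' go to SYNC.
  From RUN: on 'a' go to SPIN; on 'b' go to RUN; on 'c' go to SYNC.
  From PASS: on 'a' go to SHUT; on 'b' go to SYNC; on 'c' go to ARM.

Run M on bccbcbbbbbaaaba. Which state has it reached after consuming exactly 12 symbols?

RUN

SCAN → SHUT → SCAN → ARM → RUN → SYNC → ARM → RUN → RUN → RUN → RUN → SPIN → RUN
After 12 symbols: RUN.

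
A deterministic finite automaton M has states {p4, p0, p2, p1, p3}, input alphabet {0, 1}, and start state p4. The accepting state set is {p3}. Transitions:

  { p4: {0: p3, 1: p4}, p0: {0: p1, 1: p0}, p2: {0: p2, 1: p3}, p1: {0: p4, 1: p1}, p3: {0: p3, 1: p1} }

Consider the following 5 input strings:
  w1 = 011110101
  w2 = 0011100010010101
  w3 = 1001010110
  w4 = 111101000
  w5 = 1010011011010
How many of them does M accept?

w1: p4 → p3 → p1 → p1 → p1 → p1 → p4 → p4 → p3 → p1  → end p1, rejected
w2: p4 → p3 → p3 → p1 → p1 → p1 → p4 → p3 → p3 → p1 → p4 → p3 → p1 → p4 → p4 → p3 → p1  → end p1, rejected
w3: p4 → p4 → p3 → p3 → p1 → p4 → p4 → p3 → p1 → p1 → p4  → end p4, rejected
w4: p4 → p4 → p4 → p4 → p4 → p3 → p1 → p4 → p3 → p3  → end p3, accepted
w5: p4 → p4 → p3 → p1 → p4 → p3 → p1 → p1 → p4 → p4 → p4 → p3 → p1 → p4  → end p4, rejected

1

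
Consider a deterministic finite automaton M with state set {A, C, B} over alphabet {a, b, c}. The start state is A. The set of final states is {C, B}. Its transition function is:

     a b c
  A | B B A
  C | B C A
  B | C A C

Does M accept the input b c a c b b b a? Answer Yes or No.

Yes

start at A
read 'b': A → B
read 'c': B → C
read 'a': C → B
read 'c': B → C
read 'b': C → C
read 'b': C → C
read 'b': C → C
read 'a': C → B
End state B is accepting.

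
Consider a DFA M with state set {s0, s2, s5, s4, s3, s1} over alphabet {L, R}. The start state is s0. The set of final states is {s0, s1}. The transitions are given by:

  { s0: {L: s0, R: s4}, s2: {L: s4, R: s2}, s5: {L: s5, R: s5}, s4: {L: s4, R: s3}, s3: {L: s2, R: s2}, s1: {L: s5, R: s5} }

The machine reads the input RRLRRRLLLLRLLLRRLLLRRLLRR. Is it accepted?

No

s0 → s4 → s3 → s2 → s2 → s2 → s2 → s4 → s4 → s4 → s4 → s3 → s2 → s4 → s4 → s3 → s2 → s4 → s4 → s4 → s3 → s2 → s4 → s4 → s3 → s2
End state s2 is not accepting.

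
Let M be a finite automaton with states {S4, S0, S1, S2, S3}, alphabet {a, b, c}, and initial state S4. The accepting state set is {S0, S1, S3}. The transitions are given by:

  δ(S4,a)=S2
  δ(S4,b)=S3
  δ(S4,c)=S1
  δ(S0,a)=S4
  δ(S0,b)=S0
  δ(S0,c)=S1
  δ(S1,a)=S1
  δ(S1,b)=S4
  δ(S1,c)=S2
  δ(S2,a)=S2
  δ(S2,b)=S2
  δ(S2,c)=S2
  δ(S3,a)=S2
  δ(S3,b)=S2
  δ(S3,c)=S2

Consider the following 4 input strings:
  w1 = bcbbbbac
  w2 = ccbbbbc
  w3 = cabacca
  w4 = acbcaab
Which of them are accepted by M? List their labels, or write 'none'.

w1: Trace: S4 -b-> S3 -c-> S2 -b-> S2 -b-> S2 -b-> S2 -b-> S2 -a-> S2 -c-> S2  → end S2, rejected
w2: Trace: S4 -c-> S1 -c-> S2 -b-> S2 -b-> S2 -b-> S2 -b-> S2 -c-> S2  → end S2, rejected
w3: Trace: S4 -c-> S1 -a-> S1 -b-> S4 -a-> S2 -c-> S2 -c-> S2 -a-> S2  → end S2, rejected
w4: Trace: S4 -a-> S2 -c-> S2 -b-> S2 -c-> S2 -a-> S2 -a-> S2 -b-> S2  → end S2, rejected

none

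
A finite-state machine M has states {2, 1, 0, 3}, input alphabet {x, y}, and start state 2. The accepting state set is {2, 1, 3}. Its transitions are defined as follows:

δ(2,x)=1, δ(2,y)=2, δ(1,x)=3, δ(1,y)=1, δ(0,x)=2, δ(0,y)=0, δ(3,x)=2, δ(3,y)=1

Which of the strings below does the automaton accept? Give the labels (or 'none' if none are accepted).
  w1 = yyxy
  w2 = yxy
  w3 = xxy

w1, w2, w3

w1: Trace: 2 -y-> 2 -y-> 2 -x-> 1 -y-> 1  → end 1, accepted
w2: Trace: 2 -y-> 2 -x-> 1 -y-> 1  → end 1, accepted
w3: Trace: 2 -x-> 1 -x-> 3 -y-> 1  → end 1, accepted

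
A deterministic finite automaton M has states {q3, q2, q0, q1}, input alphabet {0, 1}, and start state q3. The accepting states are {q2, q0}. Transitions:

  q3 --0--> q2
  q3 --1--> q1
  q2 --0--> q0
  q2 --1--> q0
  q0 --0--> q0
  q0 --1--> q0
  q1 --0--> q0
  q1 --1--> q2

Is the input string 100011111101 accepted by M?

Yes

Trace: q3 -1-> q1 -0-> q0 -0-> q0 -0-> q0 -1-> q0 -1-> q0 -1-> q0 -1-> q0 -1-> q0 -1-> q0 -0-> q0 -1-> q0
End state q0 is accepting.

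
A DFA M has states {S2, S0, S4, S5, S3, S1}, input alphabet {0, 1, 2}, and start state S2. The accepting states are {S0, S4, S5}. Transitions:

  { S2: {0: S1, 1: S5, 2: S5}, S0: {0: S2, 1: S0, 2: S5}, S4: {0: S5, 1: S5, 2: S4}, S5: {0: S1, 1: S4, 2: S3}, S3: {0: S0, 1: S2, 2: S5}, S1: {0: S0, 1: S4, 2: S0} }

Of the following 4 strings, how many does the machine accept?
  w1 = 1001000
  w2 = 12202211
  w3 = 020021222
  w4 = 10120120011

4

w1: S2 → S5 → S1 → S0 → S0 → S2 → S1 → S0  → end S0, accepted
w2: S2 → S5 → S3 → S5 → S1 → S0 → S5 → S4 → S5  → end S5, accepted
w3: S2 → S1 → S0 → S2 → S1 → S0 → S0 → S5 → S3 → S5  → end S5, accepted
w4: S2 → S5 → S1 → S4 → S4 → S5 → S4 → S4 → S5 → S1 → S4 → S5  → end S5, accepted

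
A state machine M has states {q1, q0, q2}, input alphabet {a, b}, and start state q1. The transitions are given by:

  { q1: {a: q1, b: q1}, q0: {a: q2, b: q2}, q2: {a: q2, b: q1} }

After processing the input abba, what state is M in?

q1

q1 → q1 → q1 → q1 → q1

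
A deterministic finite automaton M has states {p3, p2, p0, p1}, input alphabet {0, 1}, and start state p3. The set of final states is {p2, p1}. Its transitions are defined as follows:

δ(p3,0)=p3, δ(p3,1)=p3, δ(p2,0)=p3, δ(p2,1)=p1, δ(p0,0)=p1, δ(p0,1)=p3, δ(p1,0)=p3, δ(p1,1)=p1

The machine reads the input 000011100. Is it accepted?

Trace: p3 -0-> p3 -0-> p3 -0-> p3 -0-> p3 -1-> p3 -1-> p3 -1-> p3 -0-> p3 -0-> p3
End state p3 is not accepting.

No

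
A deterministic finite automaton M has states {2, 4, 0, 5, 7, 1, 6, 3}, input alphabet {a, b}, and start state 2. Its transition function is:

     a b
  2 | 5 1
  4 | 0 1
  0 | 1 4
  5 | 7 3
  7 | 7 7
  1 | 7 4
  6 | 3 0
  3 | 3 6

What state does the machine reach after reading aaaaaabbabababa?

start at 2
read 'a': 2 → 5
read 'a': 5 → 7
read 'a': 7 → 7
read 'a': 7 → 7
read 'a': 7 → 7
read 'a': 7 → 7
read 'b': 7 → 7
read 'b': 7 → 7
read 'a': 7 → 7
read 'b': 7 → 7
read 'a': 7 → 7
read 'b': 7 → 7
read 'a': 7 → 7
read 'b': 7 → 7
read 'a': 7 → 7

7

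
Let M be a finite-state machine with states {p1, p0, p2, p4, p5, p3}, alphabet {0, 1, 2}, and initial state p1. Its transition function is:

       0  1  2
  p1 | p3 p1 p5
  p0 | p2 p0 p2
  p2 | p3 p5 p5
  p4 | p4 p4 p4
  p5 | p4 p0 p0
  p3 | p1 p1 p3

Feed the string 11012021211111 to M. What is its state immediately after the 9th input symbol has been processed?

start at p1
read '1': p1 → p1
read '1': p1 → p1
read '0': p1 → p3
read '1': p3 → p1
read '2': p1 → p5
read '0': p5 → p4
read '2': p4 → p4
read '1': p4 → p4
read '2': p4 → p4
After 9 symbols: p4.

p4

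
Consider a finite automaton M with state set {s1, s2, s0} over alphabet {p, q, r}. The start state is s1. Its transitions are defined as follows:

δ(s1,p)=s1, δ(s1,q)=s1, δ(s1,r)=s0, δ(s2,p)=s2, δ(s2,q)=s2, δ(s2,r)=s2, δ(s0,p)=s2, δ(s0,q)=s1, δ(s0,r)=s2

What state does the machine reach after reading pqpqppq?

s1

Trace: s1 -p-> s1 -q-> s1 -p-> s1 -q-> s1 -p-> s1 -p-> s1 -q-> s1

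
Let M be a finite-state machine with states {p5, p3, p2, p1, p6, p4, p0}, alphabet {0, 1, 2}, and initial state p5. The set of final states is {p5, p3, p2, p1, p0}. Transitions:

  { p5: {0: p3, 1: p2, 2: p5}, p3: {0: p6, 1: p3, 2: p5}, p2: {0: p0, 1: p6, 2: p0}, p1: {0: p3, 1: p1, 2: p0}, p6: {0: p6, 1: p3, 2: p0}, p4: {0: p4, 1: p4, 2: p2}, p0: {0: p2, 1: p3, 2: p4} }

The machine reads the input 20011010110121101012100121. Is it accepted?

start at p5
read '2': p5 → p5
read '0': p5 → p3
read '0': p3 → p6
read '1': p6 → p3
read '1': p3 → p3
read '0': p3 → p6
read '1': p6 → p3
read '0': p3 → p6
read '1': p6 → p3
read '1': p3 → p3
read '0': p3 → p6
read '1': p6 → p3
read '2': p3 → p5
read '1': p5 → p2
read '1': p2 → p6
read '0': p6 → p6
read '1': p6 → p3
read '0': p3 → p6
read '1': p6 → p3
read '2': p3 → p5
read '1': p5 → p2
read '0': p2 → p0
read '0': p0 → p2
read '1': p2 → p6
read '2': p6 → p0
read '1': p0 → p3
End state p3 is accepting.

Yes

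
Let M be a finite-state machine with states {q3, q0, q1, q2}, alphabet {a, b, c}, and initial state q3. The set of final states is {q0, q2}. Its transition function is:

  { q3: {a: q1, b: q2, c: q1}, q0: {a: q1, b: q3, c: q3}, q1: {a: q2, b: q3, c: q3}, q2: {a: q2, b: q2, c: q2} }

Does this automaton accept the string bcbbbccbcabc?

Yes

Trace: q3 -b-> q2 -c-> q2 -b-> q2 -b-> q2 -b-> q2 -c-> q2 -c-> q2 -b-> q2 -c-> q2 -a-> q2 -b-> q2 -c-> q2
End state q2 is accepting.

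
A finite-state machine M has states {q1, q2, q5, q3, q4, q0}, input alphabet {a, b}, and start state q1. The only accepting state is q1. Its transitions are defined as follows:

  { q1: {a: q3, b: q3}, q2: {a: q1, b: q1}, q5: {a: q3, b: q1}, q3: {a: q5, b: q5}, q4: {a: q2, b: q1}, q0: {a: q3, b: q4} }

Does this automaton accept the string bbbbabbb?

Trace: q1 -b-> q3 -b-> q5 -b-> q1 -b-> q3 -a-> q5 -b-> q1 -b-> q3 -b-> q5
End state q5 is not accepting.

No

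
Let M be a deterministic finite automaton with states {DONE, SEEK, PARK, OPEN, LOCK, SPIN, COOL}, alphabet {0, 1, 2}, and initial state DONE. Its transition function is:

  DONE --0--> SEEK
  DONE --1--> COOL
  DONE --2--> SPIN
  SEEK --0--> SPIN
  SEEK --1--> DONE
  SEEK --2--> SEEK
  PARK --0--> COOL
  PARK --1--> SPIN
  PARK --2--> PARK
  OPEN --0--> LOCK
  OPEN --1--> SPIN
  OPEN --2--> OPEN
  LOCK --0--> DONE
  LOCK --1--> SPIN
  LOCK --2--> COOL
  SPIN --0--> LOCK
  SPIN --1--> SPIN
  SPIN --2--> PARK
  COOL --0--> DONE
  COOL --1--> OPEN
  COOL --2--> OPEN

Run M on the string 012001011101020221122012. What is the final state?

start at DONE
read '0': DONE → SEEK
read '1': SEEK → DONE
read '2': DONE → SPIN
read '0': SPIN → LOCK
read '0': LOCK → DONE
read '1': DONE → COOL
read '0': COOL → DONE
read '1': DONE → COOL
read '1': COOL → OPEN
read '1': OPEN → SPIN
read '0': SPIN → LOCK
read '1': LOCK → SPIN
read '0': SPIN → LOCK
read '2': LOCK → COOL
read '0': COOL → DONE
read '2': DONE → SPIN
read '2': SPIN → PARK
read '1': PARK → SPIN
read '1': SPIN → SPIN
read '2': SPIN → PARK
read '2': PARK → PARK
read '0': PARK → COOL
read '1': COOL → OPEN
read '2': OPEN → OPEN

OPEN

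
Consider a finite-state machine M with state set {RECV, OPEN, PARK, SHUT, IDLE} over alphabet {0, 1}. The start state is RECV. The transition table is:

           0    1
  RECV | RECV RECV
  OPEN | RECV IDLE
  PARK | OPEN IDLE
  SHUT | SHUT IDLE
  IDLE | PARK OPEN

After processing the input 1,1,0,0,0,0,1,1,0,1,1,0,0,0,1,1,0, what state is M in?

RECV → RECV → RECV → RECV → RECV → RECV → RECV → RECV → RECV → RECV → RECV → RECV → RECV → RECV → RECV → RECV → RECV → RECV

RECV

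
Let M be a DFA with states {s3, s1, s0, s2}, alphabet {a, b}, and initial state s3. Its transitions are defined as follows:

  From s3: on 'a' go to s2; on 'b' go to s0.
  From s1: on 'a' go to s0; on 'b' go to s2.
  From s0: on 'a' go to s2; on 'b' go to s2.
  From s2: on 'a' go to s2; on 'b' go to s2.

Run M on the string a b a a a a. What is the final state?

start at s3
read 'a': s3 → s2
read 'b': s2 → s2
read 'a': s2 → s2
read 'a': s2 → s2
read 'a': s2 → s2
read 'a': s2 → s2

s2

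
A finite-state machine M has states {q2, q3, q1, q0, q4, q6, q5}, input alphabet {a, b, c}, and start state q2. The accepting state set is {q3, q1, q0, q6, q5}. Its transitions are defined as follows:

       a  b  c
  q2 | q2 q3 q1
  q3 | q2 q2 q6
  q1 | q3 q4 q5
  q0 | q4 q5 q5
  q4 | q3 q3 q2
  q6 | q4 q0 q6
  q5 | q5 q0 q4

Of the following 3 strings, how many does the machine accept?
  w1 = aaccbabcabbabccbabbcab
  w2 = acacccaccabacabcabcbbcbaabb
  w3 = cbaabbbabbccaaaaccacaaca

2

w1: q2 → q2 → q2 → q1 → q5 → q0 → q4 → q3 → q6 → q4 → q3 → q2 → q2 → q3 → q6 → q6 → q0 → q4 → q3 → q2 → q1 → q3 → q2  → end q2, rejected
w2: q2 → q2 → q1 → q3 → q6 → q6 → q6 → q4 → q2 → q1 → q3 → q2 → q2 → q1 → q3 → q2 → q1 → q3 → q2 → q1 → q4 → q3 → q6 → q0 → q4 → q3 → q2 → q3  → end q3, accepted
w3: q2 → q1 → q4 → q3 → q2 → q3 → q2 → q3 → q2 → q3 → q2 → q1 → q5 → q5 → q5 → q5 → q5 → q4 → q2 → q2 → q1 → q3 → q2 → q1 → q3  → end q3, accepted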